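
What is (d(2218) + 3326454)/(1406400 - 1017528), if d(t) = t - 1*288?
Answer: 416048/48609 ≈ 8.5591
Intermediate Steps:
d(t) = -288 + t (d(t) = t - 288 = -288 + t)
(d(2218) + 3326454)/(1406400 - 1017528) = ((-288 + 2218) + 3326454)/(1406400 - 1017528) = (1930 + 3326454)/388872 = 3328384*(1/388872) = 416048/48609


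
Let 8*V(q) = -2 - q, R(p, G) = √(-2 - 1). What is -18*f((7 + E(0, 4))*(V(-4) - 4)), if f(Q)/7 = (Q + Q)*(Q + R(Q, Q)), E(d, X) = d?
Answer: -694575/4 + 6615*I*√3 ≈ -1.7364e+5 + 11458.0*I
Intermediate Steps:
R(p, G) = I*√3 (R(p, G) = √(-3) = I*√3)
V(q) = -¼ - q/8 (V(q) = (-2 - q)/8 = -¼ - q/8)
f(Q) = 14*Q*(Q + I*√3) (f(Q) = 7*((Q + Q)*(Q + I*√3)) = 7*((2*Q)*(Q + I*√3)) = 7*(2*Q*(Q + I*√3)) = 14*Q*(Q + I*√3))
-18*f((7 + E(0, 4))*(V(-4) - 4)) = -252*(7 + 0)*((-¼ - ⅛*(-4)) - 4)*((7 + 0)*((-¼ - ⅛*(-4)) - 4) + I*√3) = -252*7*((-¼ + ½) - 4)*(7*((-¼ + ½) - 4) + I*√3) = -252*7*(¼ - 4)*(7*(¼ - 4) + I*√3) = -252*7*(-15/4)*(7*(-15/4) + I*√3) = -252*(-105)*(-105/4 + I*√3)/4 = -18*(77175/8 - 735*I*√3/2) = -694575/4 + 6615*I*√3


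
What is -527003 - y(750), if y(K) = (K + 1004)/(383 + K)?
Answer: -597096153/1133 ≈ -5.2700e+5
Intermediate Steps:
y(K) = (1004 + K)/(383 + K)
-527003 - y(750) = -527003 - (1004 + 750)/(383 + 750) = -527003 - 1754/1133 = -597096153/1133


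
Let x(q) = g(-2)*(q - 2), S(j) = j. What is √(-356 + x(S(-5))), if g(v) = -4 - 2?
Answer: I*√314 ≈ 17.72*I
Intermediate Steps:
g(v) = -6
x(q) = 12 - 6*q (x(q) = -6*(q - 2) = -6*(-2 + q) = 12 - 6*q)
√(-356 + x(S(-5))) = √(-356 + (12 - 6*(-5))) = √(-356 + (12 + 30)) = √(-356 + 42) = √(-314) = I*√314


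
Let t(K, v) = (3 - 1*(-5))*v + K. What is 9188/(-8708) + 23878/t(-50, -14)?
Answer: -26177260/176337 ≈ -148.45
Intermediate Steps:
t(K, v) = K + 8*v (t(K, v) = (3 + 5)*v + K = 8*v + K = K + 8*v)
9188/(-8708) + 23878/t(-50, -14) = 9188/(-8708) + 23878/(-50 + 8*(-14)) = 9188*(-1/8708) + 23878/(-50 - 112) = -2297/2177 + 23878/(-162) = -2297/2177 + 23878*(-1/162) = -2297/2177 - 11939/81 = -26177260/176337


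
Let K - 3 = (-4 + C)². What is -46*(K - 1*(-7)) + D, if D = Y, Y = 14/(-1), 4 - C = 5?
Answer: -1624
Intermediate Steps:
C = -1 (C = 4 - 1*5 = 4 - 5 = -1)
K = 28 (K = 3 + (-4 - 1)² = 3 + (-5)² = 3 + 25 = 28)
Y = -14 (Y = 14*(-1) = -14)
D = -14
-46*(K - 1*(-7)) + D = -46*(28 - 1*(-7)) - 14 = -46*(28 + 7) - 14 = -46*35 - 14 = -1610 - 14 = -1624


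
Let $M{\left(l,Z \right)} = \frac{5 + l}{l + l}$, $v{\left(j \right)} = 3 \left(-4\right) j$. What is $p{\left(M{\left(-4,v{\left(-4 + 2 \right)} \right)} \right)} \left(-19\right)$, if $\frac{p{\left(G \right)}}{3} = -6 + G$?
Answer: $\frac{2793}{8} \approx 349.13$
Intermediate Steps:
$v{\left(j \right)} = - 12 j$
$M{\left(l,Z \right)} = \frac{5 + l}{2 l}$
$p{\left(G \right)} = -18 + 3 G$ ($p{\left(G \right)} = 3 \left(-6 + G\right) = -18 + 3 G$)
$p{\left(M{\left(-4,v{\left(-4 + 2 \right)} \right)} \right)} \left(-19\right) = \left(-18 + 3 \frac{5 - 4}{2 \left(-4\right)}\right) \left(-19\right) = \left(-18 + 3 \cdot \frac{1}{2} \left(- \frac{1}{4}\right) 1\right) \left(-19\right) = \left(-18 + 3 \left(- \frac{1}{8}\right)\right) \left(-19\right) = \left(-18 - \frac{3}{8}\right) \left(-19\right) = \left(- \frac{147}{8}\right) \left(-19\right) = \frac{2793}{8}$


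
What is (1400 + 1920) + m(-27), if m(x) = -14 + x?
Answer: 3279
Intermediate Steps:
(1400 + 1920) + m(-27) = (1400 + 1920) + (-14 - 27) = 3320 - 41 = 3279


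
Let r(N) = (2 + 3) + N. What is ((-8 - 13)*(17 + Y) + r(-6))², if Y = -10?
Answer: 21904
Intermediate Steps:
r(N) = 5 + N
((-8 - 13)*(17 + Y) + r(-6))² = ((-8 - 13)*(17 - 10) + (5 - 6))² = (-21*7 - 1)² = (-147 - 1)² = (-148)² = 21904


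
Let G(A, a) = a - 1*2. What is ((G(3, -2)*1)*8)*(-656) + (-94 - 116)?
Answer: 20782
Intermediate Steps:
G(A, a) = -2 + a (G(A, a) = a - 2 = -2 + a)
((G(3, -2)*1)*8)*(-656) + (-94 - 116) = (((-2 - 2)*1)*8)*(-656) + (-94 - 116) = (-4*1*8)*(-656) - 210 = -4*8*(-656) - 210 = -32*(-656) - 210 = 20992 - 210 = 20782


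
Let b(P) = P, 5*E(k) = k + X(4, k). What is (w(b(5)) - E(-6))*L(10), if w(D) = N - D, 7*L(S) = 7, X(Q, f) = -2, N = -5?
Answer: -42/5 ≈ -8.4000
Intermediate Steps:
E(k) = -⅖ + k/5 (E(k) = (k - 2)/5 = (-2 + k)/5 = -⅖ + k/5)
L(S) = 1 (L(S) = (⅐)*7 = 1)
w(D) = -5 - D
(w(b(5)) - E(-6))*L(10) = ((-5 - 1*5) - (-⅖ + (⅕)*(-6)))*1 = ((-5 - 5) - (-⅖ - 6/5))*1 = (-10 - 1*(-8/5))*1 = (-10 + 8/5)*1 = -42/5*1 = -42/5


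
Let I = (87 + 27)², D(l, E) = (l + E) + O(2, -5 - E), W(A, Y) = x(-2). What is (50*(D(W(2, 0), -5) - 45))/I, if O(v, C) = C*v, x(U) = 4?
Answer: -575/3249 ≈ -0.17698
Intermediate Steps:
W(A, Y) = 4
D(l, E) = -10 + l - E (D(l, E) = (l + E) + (-5 - E)*2 = (E + l) + (-10 - 2*E) = -10 + l - E)
I = 12996 (I = 114² = 12996)
(50*(D(W(2, 0), -5) - 45))/I = (50*((-10 + 4 - 1*(-5)) - 45))/12996 = (50*((-10 + 4 + 5) - 45))*(1/12996) = (50*(-1 - 45))*(1/12996) = (50*(-46))*(1/12996) = -2300*1/12996 = -575/3249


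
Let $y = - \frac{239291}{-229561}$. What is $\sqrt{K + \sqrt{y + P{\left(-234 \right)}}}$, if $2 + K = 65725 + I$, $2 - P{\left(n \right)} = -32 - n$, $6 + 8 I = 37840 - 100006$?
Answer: $\frac{\sqrt{12215771170244126 + 918244 i \sqrt{10484718662949}}}{459122} \approx 240.73 + 0.029297 i$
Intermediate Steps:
$I = - \frac{15543}{2}$ ($I = - \frac{3}{4} + \frac{37840 - 100006}{8} = - \frac{3}{4} + \frac{1}{8} \left(-62166\right) = - \frac{3}{4} - \frac{31083}{4} = - \frac{15543}{2} \approx -7771.5$)
$P{\left(n \right)} = 34 + n$ ($P{\left(n \right)} = 2 - \left(-32 - n\right) = 2 + \left(32 + n\right) = 34 + n$)
$y = \frac{239291}{229561}$ ($y = \left(-239291\right) \left(- \frac{1}{229561}\right) = \frac{239291}{229561} \approx 1.0424$)
$K = \frac{115903}{2}$ ($K = -2 + \left(65725 - \frac{15543}{2}\right) = -2 + \frac{115907}{2} = \frac{115903}{2} \approx 57952.0$)
$\sqrt{K + \sqrt{y + P{\left(-234 \right)}}} = \sqrt{\frac{115903}{2} + \sqrt{\frac{239291}{229561} + \left(34 - 234\right)}} = \sqrt{\frac{115903}{2} + \sqrt{\frac{239291}{229561} - 200}} = \sqrt{\frac{115903}{2} + \sqrt{- \frac{45672909}{229561}}} = \sqrt{\frac{115903}{2} + \frac{i \sqrt{10484718662949}}{229561}}$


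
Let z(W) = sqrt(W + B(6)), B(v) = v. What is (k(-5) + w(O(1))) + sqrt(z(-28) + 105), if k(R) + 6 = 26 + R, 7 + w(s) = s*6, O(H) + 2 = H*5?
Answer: 26 + sqrt(105 + I*sqrt(22)) ≈ 36.25 + 0.22881*I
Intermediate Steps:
O(H) = -2 + 5*H (O(H) = -2 + H*5 = -2 + 5*H)
w(s) = -7 + 6*s (w(s) = -7 + s*6 = -7 + 6*s)
z(W) = sqrt(6 + W) (z(W) = sqrt(W + 6) = sqrt(6 + W))
k(R) = 20 + R (k(R) = -6 + (26 + R) = 20 + R)
(k(-5) + w(O(1))) + sqrt(z(-28) + 105) = ((20 - 5) + (-7 + 6*(-2 + 5*1))) + sqrt(sqrt(6 - 28) + 105) = (15 + (-7 + 6*(-2 + 5))) + sqrt(sqrt(-22) + 105) = (15 + (-7 + 6*3)) + sqrt(I*sqrt(22) + 105) = (15 + (-7 + 18)) + sqrt(105 + I*sqrt(22)) = (15 + 11) + sqrt(105 + I*sqrt(22)) = 26 + sqrt(105 + I*sqrt(22))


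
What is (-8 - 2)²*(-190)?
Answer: -19000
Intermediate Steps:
(-8 - 2)²*(-190) = (-10)²*(-190) = 100*(-190) = -19000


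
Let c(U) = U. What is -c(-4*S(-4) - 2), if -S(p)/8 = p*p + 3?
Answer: -606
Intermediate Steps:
S(p) = -24 - 8*p**2 (S(p) = -8*(p*p + 3) = -8*(p**2 + 3) = -8*(3 + p**2) = -24 - 8*p**2)
-c(-4*S(-4) - 2) = -(-4*(-24 - 8*(-4)**2) - 2) = -(-4*(-24 - 8*16) - 2) = -(-4*(-24 - 128) - 2) = -(-4*(-152) - 2) = -(608 - 2) = -1*606 = -606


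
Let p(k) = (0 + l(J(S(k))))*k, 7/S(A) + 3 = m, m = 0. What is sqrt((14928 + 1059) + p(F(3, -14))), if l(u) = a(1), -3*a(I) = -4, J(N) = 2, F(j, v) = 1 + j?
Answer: sqrt(143931)/3 ≈ 126.46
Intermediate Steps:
S(A) = -7/3 (S(A) = 7/(-3 + 0) = 7/(-3) = 7*(-1/3) = -7/3)
a(I) = 4/3 (a(I) = -1/3*(-4) = 4/3)
l(u) = 4/3
p(k) = 4*k/3 (p(k) = (0 + 4/3)*k = 4*k/3)
sqrt((14928 + 1059) + p(F(3, -14))) = sqrt((14928 + 1059) + 4*(1 + 3)/3) = sqrt(15987 + (4/3)*4) = sqrt(15987 + 16/3) = sqrt(47977/3) = sqrt(143931)/3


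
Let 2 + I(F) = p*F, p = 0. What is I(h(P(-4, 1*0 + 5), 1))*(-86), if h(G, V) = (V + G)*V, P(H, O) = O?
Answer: 172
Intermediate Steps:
h(G, V) = V*(G + V) (h(G, V) = (G + V)*V = V*(G + V))
I(F) = -2 (I(F) = -2 + 0*F = -2 + 0 = -2)
I(h(P(-4, 1*0 + 5), 1))*(-86) = -2*(-86) = 172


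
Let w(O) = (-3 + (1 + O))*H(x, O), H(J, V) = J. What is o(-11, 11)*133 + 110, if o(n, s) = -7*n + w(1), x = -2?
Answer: 10617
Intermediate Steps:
w(O) = 4 - 2*O (w(O) = (-3 + (1 + O))*(-2) = (-2 + O)*(-2) = 4 - 2*O)
o(n, s) = 2 - 7*n (o(n, s) = -7*n + (4 - 2*1) = -7*n + (4 - 2) = -7*n + 2 = 2 - 7*n)
o(-11, 11)*133 + 110 = (2 - 7*(-11))*133 + 110 = (2 + 77)*133 + 110 = 79*133 + 110 = 10507 + 110 = 10617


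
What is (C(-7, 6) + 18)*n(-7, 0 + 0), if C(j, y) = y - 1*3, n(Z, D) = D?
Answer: 0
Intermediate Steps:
C(j, y) = -3 + y (C(j, y) = y - 3 = -3 + y)
(C(-7, 6) + 18)*n(-7, 0 + 0) = ((-3 + 6) + 18)*(0 + 0) = (3 + 18)*0 = 21*0 = 0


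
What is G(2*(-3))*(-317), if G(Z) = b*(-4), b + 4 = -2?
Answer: -7608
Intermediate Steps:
b = -6 (b = -4 - 2 = -6)
G(Z) = 24 (G(Z) = -6*(-4) = 24)
G(2*(-3))*(-317) = 24*(-317) = -7608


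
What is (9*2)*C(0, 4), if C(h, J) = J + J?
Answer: 144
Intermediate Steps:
C(h, J) = 2*J
(9*2)*C(0, 4) = (9*2)*(2*4) = 18*8 = 144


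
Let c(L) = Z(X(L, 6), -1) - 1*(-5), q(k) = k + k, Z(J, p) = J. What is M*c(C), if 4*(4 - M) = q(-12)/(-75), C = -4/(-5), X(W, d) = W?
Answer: 2842/125 ≈ 22.736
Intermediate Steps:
C = ⅘ (C = -4*(-⅕) = ⅘ ≈ 0.80000)
q(k) = 2*k
c(L) = 5 + L (c(L) = L - 1*(-5) = L + 5 = 5 + L)
M = 98/25 (M = 4 - 2*(-12)/(4*(-75)) = 4 - (-6)*(-1)/75 = 4 - ¼*8/25 = 4 - 2/25 = 98/25 ≈ 3.9200)
M*c(C) = 98*(5 + ⅘)/25 = (98/25)*(29/5) = 2842/125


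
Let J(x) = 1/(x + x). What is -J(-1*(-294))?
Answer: -1/588 ≈ -0.0017007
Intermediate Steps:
J(x) = 1/(2*x)
-J(-1*(-294)) = -1/(2*((-1*(-294)))) = -1/(2*294) = -1*1/588 = -1/588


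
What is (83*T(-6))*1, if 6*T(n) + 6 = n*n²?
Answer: -3071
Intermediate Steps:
T(n) = -1 + n³/6 (T(n) = -1 + (n*n²)/6 = -1 + n³/6)
(83*T(-6))*1 = (83*(-1 + (⅙)*(-6)³))*1 = (83*(-1 + (⅙)*(-216)))*1 = (83*(-1 - 36))*1 = (83*(-37))*1 = -3071*1 = -3071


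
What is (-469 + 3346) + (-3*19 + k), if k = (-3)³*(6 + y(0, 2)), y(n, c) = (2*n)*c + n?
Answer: 2658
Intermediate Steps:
y(n, c) = n + 2*c*n (y(n, c) = 2*c*n + n = n + 2*c*n)
k = -162 (k = (-3)³*(6 + 0*(1 + 2*2)) = -27*(6 + 0*(1 + 4)) = -27*(6 + 0*5) = -27*(6 + 0) = -27*6 = -162)
(-469 + 3346) + (-3*19 + k) = (-469 + 3346) + (-3*19 - 162) = 2877 + (-57 - 162) = 2877 - 219 = 2658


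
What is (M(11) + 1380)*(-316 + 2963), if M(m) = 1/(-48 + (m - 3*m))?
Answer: 255697553/70 ≈ 3.6528e+6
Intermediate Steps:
M(m) = 1/(-48 - 2*m)
(M(11) + 1380)*(-316 + 2963) = (-1/(48 + 2*11) + 1380)*(-316 + 2963) = (-1/(48 + 22) + 1380)*2647 = (-1/70 + 1380)*2647 = (96599/70)*2647 = 255697553/70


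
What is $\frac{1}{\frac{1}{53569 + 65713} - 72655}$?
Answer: $- \frac{119282}{8666433709} \approx -1.3764 \cdot 10^{-5}$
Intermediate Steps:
$\frac{1}{\frac{1}{53569 + 65713} - 72655} = \frac{1}{\frac{1}{119282} - 72655} = \frac{1}{- \frac{8666433709}{119282}} = - \frac{119282}{8666433709}$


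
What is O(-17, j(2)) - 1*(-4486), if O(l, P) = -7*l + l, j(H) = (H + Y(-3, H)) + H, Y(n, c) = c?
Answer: 4588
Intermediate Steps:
j(H) = 3*H (j(H) = (H + H) + H = 2*H + H = 3*H)
O(l, P) = -6*l
O(-17, j(2)) - 1*(-4486) = -6*(-17) - 1*(-4486) = 102 + 4486 = 4588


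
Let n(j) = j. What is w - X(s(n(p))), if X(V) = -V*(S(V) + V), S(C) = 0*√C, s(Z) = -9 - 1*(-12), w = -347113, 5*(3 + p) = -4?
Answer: -347104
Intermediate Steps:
p = -19/5 (p = -3 + (⅕)*(-4) = -3 - ⅘ = -19/5 ≈ -3.8000)
s(Z) = 3 (s(Z) = -9 + 12 = 3)
S(C) = 0
X(V) = -V² (X(V) = -V*(0 + V) = -V*V = -V²)
w - X(s(n(p))) = -347113 - (-1)*3² = -347113 - (-1)*9 = -347113 - 1*(-9) = -347113 + 9 = -347104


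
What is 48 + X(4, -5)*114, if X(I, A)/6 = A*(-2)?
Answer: 6888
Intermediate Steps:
X(I, A) = -12*A (X(I, A) = 6*(A*(-2)) = 6*(-2*A) = -12*A)
48 + X(4, -5)*114 = 48 - 12*(-5)*114 = 48 + 60*114 = 48 + 6840 = 6888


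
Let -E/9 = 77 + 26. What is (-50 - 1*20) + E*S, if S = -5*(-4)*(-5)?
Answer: 92630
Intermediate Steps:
S = -100 (S = 20*(-5) = -100)
E = -927 (E = -9*(77 + 26) = -9*103 = -927)
(-50 - 1*20) + E*S = (-50 - 1*20) - 927*(-100) = (-50 - 20) + 92700 = -70 + 92700 = 92630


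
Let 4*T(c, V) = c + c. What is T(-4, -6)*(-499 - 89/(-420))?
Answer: 209491/210 ≈ 997.58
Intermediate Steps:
T(c, V) = c/2 (T(c, V) = (c + c)/4 = (2*c)/4 = c/2)
T(-4, -6)*(-499 - 89/(-420)) = ((½)*(-4))*(-499 - 89/(-420)) = -2*(-499 - 89*(-1/420)) = -2*(-499 + 89/420) = -2*(-209491/420) = 209491/210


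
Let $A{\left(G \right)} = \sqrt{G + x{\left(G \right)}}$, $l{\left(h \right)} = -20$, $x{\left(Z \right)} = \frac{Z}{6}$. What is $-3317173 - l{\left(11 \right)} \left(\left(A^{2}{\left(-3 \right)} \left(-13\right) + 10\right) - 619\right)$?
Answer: $-3328443$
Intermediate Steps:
$x{\left(Z \right)} = \frac{Z}{6}$ ($x{\left(Z \right)} = Z \frac{1}{6} = \frac{Z}{6}$)
$A{\left(G \right)} = \frac{\sqrt{42} \sqrt{G}}{6}$ ($A{\left(G \right)} = \sqrt{G + \frac{G}{6}} = \sqrt{\frac{7 G}{6}} = \frac{\sqrt{42} \sqrt{G}}{6}$)
$-3317173 - l{\left(11 \right)} \left(\left(A^{2}{\left(-3 \right)} \left(-13\right) + 10\right) - 619\right) = -3317173 - - 20 \left(\left(\left(\frac{\sqrt{42} \sqrt{-3}}{6}\right)^{2} \left(-13\right) + 10\right) - 619\right) = -3317173 - - 20 \left(\left(\left(\frac{\sqrt{42} i \sqrt{3}}{6}\right)^{2} \left(-13\right) + 10\right) - 619\right) = -3317173 - - 20 \left(\left(\left(\frac{i \sqrt{14}}{2}\right)^{2} \left(-13\right) + 10\right) - 619\right) = -3317173 - - 20 \left(\left(\left(- \frac{7}{2}\right) \left(-13\right) + 10\right) - 619\right) = -3317173 - - 20 \left(\left(\frac{91}{2} + 10\right) - 619\right) = -3317173 - - 20 \left(\frac{111}{2} - 619\right) = -3317173 - \left(-20\right) \left(- \frac{1127}{2}\right) = -3317173 - 11270 = -3328443$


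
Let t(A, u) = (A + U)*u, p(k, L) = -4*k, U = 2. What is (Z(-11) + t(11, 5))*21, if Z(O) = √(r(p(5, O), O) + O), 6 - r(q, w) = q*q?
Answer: 1365 + 189*I*√5 ≈ 1365.0 + 422.62*I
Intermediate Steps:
t(A, u) = u*(2 + A) (t(A, u) = (A + 2)*u = (2 + A)*u = u*(2 + A))
r(q, w) = 6 - q² (r(q, w) = 6 - q*q = 6 - q²)
Z(O) = √(-394 + O) (Z(O) = √((6 - (-4*5)²) + O) = √((6 - 1*(-20)²) + O) = √((6 - 1*400) + O) = √((6 - 400) + O) = √(-394 + O))
(Z(-11) + t(11, 5))*21 = (√(-394 - 11) + 5*(2 + 11))*21 = (√(-405) + 5*13)*21 = (9*I*√5 + 65)*21 = (65 + 9*I*√5)*21 = 1365 + 189*I*√5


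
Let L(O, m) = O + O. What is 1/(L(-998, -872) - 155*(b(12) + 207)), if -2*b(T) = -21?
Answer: -2/71417 ≈ -2.8005e-5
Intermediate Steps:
b(T) = 21/2 (b(T) = -1/2*(-21) = 21/2)
L(O, m) = 2*O
1/(L(-998, -872) - 155*(b(12) + 207)) = 1/(2*(-998) - 155*(21/2 + 207)) = 1/(-1996 - 155*435/2) = 1/(-1996 - 67425/2) = 1/(-71417/2) = -2/71417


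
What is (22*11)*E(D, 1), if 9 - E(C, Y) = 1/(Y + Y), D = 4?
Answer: 2057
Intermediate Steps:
E(C, Y) = 9 - 1/(2*Y) (E(C, Y) = 9 - 1/(Y + Y) = 9 - 1/(2*Y))
(22*11)*E(D, 1) = (22*11)*(9 - ½/1) = 242*(9 - ½*1) = 242*(9 - ½) = 242*(17/2) = 2057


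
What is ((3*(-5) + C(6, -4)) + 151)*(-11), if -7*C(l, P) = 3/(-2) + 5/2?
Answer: -10461/7 ≈ -1494.4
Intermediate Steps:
C(l, P) = -1/7 (C(l, P) = -(3/(-2) + 5/2)/7 = -(3*(-1/2) + 5*(1/2))/7 = -(-3/2 + 5/2)/7 = -1/7*1 = -1/7)
((3*(-5) + C(6, -4)) + 151)*(-11) = ((3*(-5) - 1/7) + 151)*(-11) = ((-15 - 1/7) + 151)*(-11) = (-106/7 + 151)*(-11) = (951/7)*(-11) = -10461/7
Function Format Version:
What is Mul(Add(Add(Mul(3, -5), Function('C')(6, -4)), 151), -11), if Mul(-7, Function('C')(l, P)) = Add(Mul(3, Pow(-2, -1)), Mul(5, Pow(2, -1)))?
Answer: Rational(-10461, 7) ≈ -1494.4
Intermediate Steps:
Function('C')(l, P) = Rational(-1, 7) (Function('C')(l, P) = Mul(Rational(-1, 7), Add(Mul(3, Pow(-2, -1)), Mul(5, Pow(2, -1)))) = Mul(Rational(-1, 7), Add(Mul(3, Rational(-1, 2)), Mul(5, Rational(1, 2)))) = Mul(Rational(-1, 7), Add(Rational(-3, 2), Rational(5, 2))) = Mul(Rational(-1, 7), 1) = Rational(-1, 7))
Mul(Add(Add(Mul(3, -5), Function('C')(6, -4)), 151), -11) = Mul(Add(Add(Mul(3, -5), Rational(-1, 7)), 151), -11) = Mul(Add(Add(-15, Rational(-1, 7)), 151), -11) = Mul(Add(Rational(-106, 7), 151), -11) = Mul(Rational(951, 7), -11) = Rational(-10461, 7)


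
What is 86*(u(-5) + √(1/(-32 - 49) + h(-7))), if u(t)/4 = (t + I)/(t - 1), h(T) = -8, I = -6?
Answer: 1892/3 + 86*I*√649/9 ≈ 630.67 + 243.43*I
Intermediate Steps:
u(t) = 4*(-6 + t)/(-1 + t) (u(t) = 4*((t - 6)/(t - 1)) = 4*((-6 + t)/(-1 + t)) = 4*(-6 + t)/(-1 + t))
86*(u(-5) + √(1/(-32 - 49) + h(-7))) = 86*(4*(-6 - 5)/(-1 - 5) + √(1/(-32 - 49) - 8)) = 86*(4*(-11)/(-6) + √(1/(-81) - 8)) = 86*(4*(-⅙)*(-11) + √(-1/81 - 8)) = 86*(22/3 + √(-649/81)) = 86*(22/3 + I*√649/9) = 1892/3 + 86*I*√649/9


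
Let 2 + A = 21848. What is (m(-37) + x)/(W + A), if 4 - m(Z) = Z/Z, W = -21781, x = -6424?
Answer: -6421/65 ≈ -98.785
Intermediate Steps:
A = 21846 (A = -2 + 21848 = 21846)
m(Z) = 3 (m(Z) = 4 - Z/Z = 4 - 1*1 = 4 - 1 = 3)
(m(-37) + x)/(W + A) = (3 - 6424)/(-21781 + 21846) = -6421/65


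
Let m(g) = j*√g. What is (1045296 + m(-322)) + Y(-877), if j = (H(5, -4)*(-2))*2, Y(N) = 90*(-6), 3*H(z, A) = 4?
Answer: 1044756 - 16*I*√322/3 ≈ 1.0448e+6 - 95.703*I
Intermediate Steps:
H(z, A) = 4/3 (H(z, A) = (⅓)*4 = 4/3)
Y(N) = -540
j = -16/3 (j = ((4/3)*(-2))*2 = -8/3*2 = -16/3 ≈ -5.3333)
m(g) = -16*√g/3
(1045296 + m(-322)) + Y(-877) = (1045296 - 16*I*√322/3) - 540 = 1044756 - 16*I*√322/3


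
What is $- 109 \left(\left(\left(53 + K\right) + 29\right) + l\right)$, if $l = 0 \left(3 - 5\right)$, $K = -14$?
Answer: $-7412$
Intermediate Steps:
$l = 0$ ($l = 0 \left(-2\right) = 0$)
$- 109 \left(\left(\left(53 + K\right) + 29\right) + l\right) = - 109 \left(\left(\left(53 - 14\right) + 29\right) + 0\right) = - 109 \left(\left(39 + 29\right) + 0\right) = - 109 \left(68 + 0\right) = \left(-109\right) 68 = -7412$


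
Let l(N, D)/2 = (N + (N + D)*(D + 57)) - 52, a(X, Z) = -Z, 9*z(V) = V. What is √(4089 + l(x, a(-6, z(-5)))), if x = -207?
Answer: I*√1635637/9 ≈ 142.1*I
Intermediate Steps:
z(V) = V/9
l(N, D) = -104 + 2*N + 2*(57 + D)*(D + N) (l(N, D) = 2*((N + (N + D)*(D + 57)) - 52) = 2*((N + (D + N)*(57 + D)) - 52) = 2*((N + (57 + D)*(D + N)) - 52) = 2*(-52 + N + (57 + D)*(D + N)) = -104 + 2*N + 2*(57 + D)*(D + N))
√(4089 + l(x, a(-6, z(-5)))) = √(4089 + (-104 + 2*(-(-5)/9)² + 114*(-(-5)/9) + 116*(-207) + 2*(-(-5)/9)*(-207))) = √(4089 + (-104 + 2*(-1*(-5/9))² + 114*(-1*(-5/9)) - 24012 + 2*(-1*(-5/9))*(-207))) = √(4089 + (-104 + 2*(5/9)² + 114*(5/9) - 24012 + 2*(5/9)*(-207))) = √(4089 + (-104 + 2*(25/81) + 190/3 - 24012 - 230)) = √(4089 + (-104 + 50/81 + 190/3 - 24012 - 230)) = √(4089 - 1966846/81) = √(-1635637/81) = I*√1635637/9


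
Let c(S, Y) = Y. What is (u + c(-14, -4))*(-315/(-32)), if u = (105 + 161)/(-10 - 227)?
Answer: -63735/1264 ≈ -50.423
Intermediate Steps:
u = -266/237 (u = 266/(-237) = 266*(-1/237) = -266/237 ≈ -1.1224)
(u + c(-14, -4))*(-315/(-32)) = (-266/237 - 4)*(-315/(-32)) = -(-127470)*(-1)/(79*32) = -1214/237*315/32 = -63735/1264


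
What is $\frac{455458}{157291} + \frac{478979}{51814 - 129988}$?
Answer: $- \frac{39734112197}{12296066634} \approx -3.2314$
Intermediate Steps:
$\frac{455458}{157291} + \frac{478979}{51814 - 129988} = 455458 \cdot \frac{1}{157291} + \frac{478979}{51814 - 129988} = \frac{455458}{157291} + \frac{478979}{-78174} = \frac{455458}{157291} + 478979 \left(- \frac{1}{78174}\right) = \frac{455458}{157291} - \frac{478979}{78174} = - \frac{39734112197}{12296066634}$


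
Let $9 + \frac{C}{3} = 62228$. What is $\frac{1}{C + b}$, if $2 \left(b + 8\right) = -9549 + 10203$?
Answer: $\frac{1}{186976} \approx 5.3483 \cdot 10^{-6}$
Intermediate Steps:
$C = 186657$ ($C = -27 + 3 \cdot 62228 = -27 + 186684 = 186657$)
$b = 319$ ($b = -8 + \frac{-9549 + 10203}{2} = -8 + \frac{1}{2} \cdot 654 = -8 + 327 = 319$)
$\frac{1}{C + b} = \frac{1}{186657 + 319} = \frac{1}{186976}$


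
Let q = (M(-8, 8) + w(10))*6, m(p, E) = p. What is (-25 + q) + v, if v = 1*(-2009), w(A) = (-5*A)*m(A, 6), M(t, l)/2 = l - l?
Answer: -5034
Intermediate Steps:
M(t, l) = 0 (M(t, l) = 2*(l - l) = 2*0 = 0)
w(A) = -5*A² (w(A) = (-5*A)*A = -5*A²)
v = -2009
q = -3000 (q = (0 - 5*10²)*6 = (0 - 5*100)*6 = (0 - 500)*6 = -500*6 = -3000)
(-25 + q) + v = (-25 - 3000) - 2009 = -3025 - 2009 = -5034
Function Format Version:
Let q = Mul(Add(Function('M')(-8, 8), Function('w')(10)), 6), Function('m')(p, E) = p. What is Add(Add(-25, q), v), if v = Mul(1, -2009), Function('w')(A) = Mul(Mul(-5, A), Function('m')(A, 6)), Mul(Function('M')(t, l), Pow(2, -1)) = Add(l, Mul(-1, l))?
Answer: -5034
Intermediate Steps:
Function('M')(t, l) = 0 (Function('M')(t, l) = Mul(2, Add(l, Mul(-1, l))) = Mul(2, 0) = 0)
Function('w')(A) = Mul(-5, Pow(A, 2)) (Function('w')(A) = Mul(Mul(-5, A), A) = Mul(-5, Pow(A, 2)))
v = -2009
q = -3000 (q = Mul(Add(0, Mul(-5, Pow(10, 2))), 6) = Mul(Add(0, Mul(-5, 100)), 6) = Mul(Add(0, -500), 6) = Mul(-500, 6) = -3000)
Add(Add(-25, q), v) = Add(Add(-25, -3000), -2009) = Add(-3025, -2009) = -5034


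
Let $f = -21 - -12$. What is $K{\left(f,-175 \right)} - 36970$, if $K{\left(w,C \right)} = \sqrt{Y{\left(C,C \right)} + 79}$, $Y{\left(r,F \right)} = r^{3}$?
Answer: $-36970 + 8 i \sqrt{83739} \approx -36970.0 + 2315.0 i$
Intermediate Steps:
$f = -9$ ($f = -21 + 12 = -9$)
$K{\left(w,C \right)} = \sqrt{79 + C^{3}}$ ($K{\left(w,C \right)} = \sqrt{C^{3} + 79} = \sqrt{79 + C^{3}}$)
$K{\left(f,-175 \right)} - 36970 = \sqrt{79 + \left(-175\right)^{3}} - 36970 = \sqrt{79 - 5359375} - 36970 = \sqrt{-5359296} - 36970 = 8 i \sqrt{83739} - 36970 = -36970 + 8 i \sqrt{83739}$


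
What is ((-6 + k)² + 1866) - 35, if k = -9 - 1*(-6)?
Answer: 1912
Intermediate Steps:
k = -3 (k = -9 + 6 = -3)
((-6 + k)² + 1866) - 35 = ((-6 - 3)² + 1866) - 35 = ((-9)² + 1866) - 35 = (81 + 1866) - 35 = 1947 - 35 = 1912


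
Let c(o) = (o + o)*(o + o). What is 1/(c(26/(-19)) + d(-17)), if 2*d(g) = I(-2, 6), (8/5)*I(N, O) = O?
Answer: 2888/27047 ≈ 0.10678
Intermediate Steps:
I(N, O) = 5*O/8
d(g) = 15/8 (d(g) = ((5/8)*6)/2 = (½)*(15/4) = 15/8)
c(o) = 4*o² (c(o) = (2*o)*(2*o) = 4*o²)
1/(c(26/(-19)) + d(-17)) = 1/(4*(26/(-19))² + 15/8) = 1/(4*(26*(-1/19))² + 15/8) = 1/(4*(-26/19)² + 15/8) = 1/(4*(676/361) + 15/8) = 1/(2704/361 + 15/8) = 1/(27047/2888) = 2888/27047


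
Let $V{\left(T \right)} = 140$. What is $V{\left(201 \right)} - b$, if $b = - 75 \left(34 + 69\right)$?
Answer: $7865$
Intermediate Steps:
$b = -7725$ ($b = \left(-75\right) 103 = -7725$)
$V{\left(201 \right)} - b = 140 - -7725 = 140 + 7725 = 7865$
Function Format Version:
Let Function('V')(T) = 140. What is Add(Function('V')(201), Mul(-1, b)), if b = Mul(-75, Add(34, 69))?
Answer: 7865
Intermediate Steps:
b = -7725 (b = Mul(-75, 103) = -7725)
Add(Function('V')(201), Mul(-1, b)) = Add(140, Mul(-1, -7725)) = Add(140, 7725) = 7865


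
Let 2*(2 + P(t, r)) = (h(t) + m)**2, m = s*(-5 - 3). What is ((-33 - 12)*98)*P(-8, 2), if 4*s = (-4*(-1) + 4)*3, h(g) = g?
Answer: -6906060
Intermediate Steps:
s = 6 (s = ((-4*(-1) + 4)*3)/4 = ((4 + 4)*3)/4 = (8*3)/4 = (1/4)*24 = 6)
m = -48 (m = 6*(-5 - 3) = 6*(-8) = -48)
P(t, r) = -2 + (-48 + t)**2/2 (P(t, r) = -2 + (t - 48)**2/2 = -2 + (-48 + t)**2/2)
((-33 - 12)*98)*P(-8, 2) = ((-33 - 12)*98)*(-2 + (-48 - 8)**2/2) = (-45*98)*(-2 + (1/2)*(-56)**2) = -4410*(-2 + (1/2)*3136) = -4410*(-2 + 1568) = -4410*1566 = -6906060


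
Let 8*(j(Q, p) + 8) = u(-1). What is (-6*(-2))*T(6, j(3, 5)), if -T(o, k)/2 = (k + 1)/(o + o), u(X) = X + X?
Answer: 29/2 ≈ 14.500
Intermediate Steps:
u(X) = 2*X
j(Q, p) = -33/4 (j(Q, p) = -8 + (2*(-1))/8 = -8 + (1/8)*(-2) = -8 - 1/4 = -33/4)
T(o, k) = -(1 + k)/o (T(o, k) = -2*(k + 1)/(o + o) = -2*(1 + k)/(2*o) = -2*(1 + k)*1/(2*o) = -(1 + k)/o)
(-6*(-2))*T(6, j(3, 5)) = (-6*(-2))*((-1 - 1*(-33/4))/6) = 12*((-1 + 33/4)/6) = 12*((1/6)*(29/4)) = 12*(29/24) = 29/2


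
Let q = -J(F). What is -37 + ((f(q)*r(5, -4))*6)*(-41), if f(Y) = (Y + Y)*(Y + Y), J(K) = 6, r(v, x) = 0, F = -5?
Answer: -37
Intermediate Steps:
q = -6 (q = -1*6 = -6)
f(Y) = 4*Y² (f(Y) = (2*Y)*(2*Y) = 4*Y²)
-37 + ((f(q)*r(5, -4))*6)*(-41) = -37 + (((4*(-6)²)*0)*6)*(-41) = -37 + (((4*36)*0)*6)*(-41) = -37 + ((144*0)*6)*(-41) = -37 + (0*6)*(-41) = -37 + 0*(-41) = -37 + 0 = -37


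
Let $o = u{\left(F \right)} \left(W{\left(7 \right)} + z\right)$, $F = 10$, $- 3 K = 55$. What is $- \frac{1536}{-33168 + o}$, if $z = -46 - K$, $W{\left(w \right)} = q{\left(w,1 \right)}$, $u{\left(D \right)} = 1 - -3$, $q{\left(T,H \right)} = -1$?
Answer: $\frac{576}{12481} \approx 0.04615$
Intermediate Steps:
$K = - \frac{55}{3}$ ($K = \left(- \frac{1}{3}\right) 55 = - \frac{55}{3} \approx -18.333$)
$u{\left(D \right)} = 4$ ($u{\left(D \right)} = 1 + 3 = 4$)
$W{\left(w \right)} = -1$
$z = - \frac{83}{3}$ ($z = -46 - - \frac{55}{3} = -46 + \frac{55}{3} = - \frac{83}{3} \approx -27.667$)
$o = - \frac{344}{3}$ ($o = 4 \left(-1 - \frac{83}{3}\right) = 4 \left(- \frac{86}{3}\right) = - \frac{344}{3} \approx -114.67$)
$- \frac{1536}{-33168 + o} = - \frac{1536}{-33168 - \frac{344}{3}} = - \frac{1536}{- \frac{99848}{3}} = \left(-1536\right) \left(- \frac{3}{99848}\right) = \frac{576}{12481}$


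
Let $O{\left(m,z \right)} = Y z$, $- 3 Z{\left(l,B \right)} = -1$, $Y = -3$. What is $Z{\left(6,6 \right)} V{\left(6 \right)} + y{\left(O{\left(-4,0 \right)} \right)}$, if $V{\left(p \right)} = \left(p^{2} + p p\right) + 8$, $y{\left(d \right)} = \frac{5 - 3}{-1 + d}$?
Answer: $\frac{74}{3} \approx 24.667$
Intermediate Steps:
$Z{\left(l,B \right)} = \frac{1}{3}$ ($Z{\left(l,B \right)} = \left(- \frac{1}{3}\right) \left(-1\right) = \frac{1}{3}$)
$O{\left(m,z \right)} = - 3 z$
$y{\left(d \right)} = \frac{2}{-1 + d}$
$V{\left(p \right)} = 8 + 2 p^{2}$ ($V{\left(p \right)} = \left(p^{2} + p^{2}\right) + 8 = 2 p^{2} + 8 = 8 + 2 p^{2}$)
$Z{\left(6,6 \right)} V{\left(6 \right)} + y{\left(O{\left(-4,0 \right)} \right)} = \frac{8 + 2 \cdot 6^{2}}{3} + \frac{2}{-1 - 0} = \frac{8 + 2 \cdot 36}{3} + \frac{2}{-1 + 0} = \frac{8 + 72}{3} + \frac{2}{-1} = \frac{1}{3} \cdot 80 + 2 \left(-1\right) = \frac{80}{3} - 2 = \frac{74}{3}$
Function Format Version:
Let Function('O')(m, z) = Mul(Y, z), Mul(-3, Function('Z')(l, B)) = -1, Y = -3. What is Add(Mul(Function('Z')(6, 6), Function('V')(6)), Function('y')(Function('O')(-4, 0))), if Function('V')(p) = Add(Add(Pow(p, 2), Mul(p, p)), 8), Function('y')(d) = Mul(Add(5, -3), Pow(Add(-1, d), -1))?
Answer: Rational(74, 3) ≈ 24.667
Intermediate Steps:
Function('Z')(l, B) = Rational(1, 3) (Function('Z')(l, B) = Mul(Rational(-1, 3), -1) = Rational(1, 3))
Function('O')(m, z) = Mul(-3, z)
Function('y')(d) = Mul(2, Pow(Add(-1, d), -1))
Function('V')(p) = Add(8, Mul(2, Pow(p, 2))) (Function('V')(p) = Add(Add(Pow(p, 2), Pow(p, 2)), 8) = Add(Mul(2, Pow(p, 2)), 8) = Add(8, Mul(2, Pow(p, 2))))
Add(Mul(Function('Z')(6, 6), Function('V')(6)), Function('y')(Function('O')(-4, 0))) = Add(Mul(Rational(1, 3), Add(8, Mul(2, Pow(6, 2)))), Mul(2, Pow(Add(-1, Mul(-3, 0)), -1))) = Add(Mul(Rational(1, 3), Add(8, Mul(2, 36))), Mul(2, Pow(Add(-1, 0), -1))) = Add(Mul(Rational(1, 3), Add(8, 72)), Mul(2, Pow(-1, -1))) = Add(Mul(Rational(1, 3), 80), Mul(2, -1)) = Add(Rational(80, 3), -2) = Rational(74, 3)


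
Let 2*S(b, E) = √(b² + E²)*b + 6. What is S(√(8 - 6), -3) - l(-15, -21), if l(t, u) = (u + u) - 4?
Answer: 49 + √22/2 ≈ 51.345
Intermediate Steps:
l(t, u) = -4 + 2*u (l(t, u) = 2*u - 4 = -4 + 2*u)
S(b, E) = 3 + b*√(E² + b²)/2 (S(b, E) = (√(b² + E²)*b + 6)/2 = (√(E² + b²)*b + 6)/2 = (b*√(E² + b²) + 6)/2 = (6 + b*√(E² + b²))/2 = 3 + b*√(E² + b²)/2)
S(√(8 - 6), -3) - l(-15, -21) = (3 + √(8 - 6)*√((-3)² + (√(8 - 6))²)/2) - (-4 + 2*(-21)) = (3 + √2*√(9 + (√2)²)/2) - (-4 - 42) = (3 + √2*√(9 + 2)/2) - 1*(-46) = (3 + √2*√11/2) + 46 = (3 + √22/2) + 46 = 49 + √22/2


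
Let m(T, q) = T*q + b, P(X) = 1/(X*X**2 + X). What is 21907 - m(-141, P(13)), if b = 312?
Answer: 47725091/2210 ≈ 21595.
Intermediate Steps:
P(X) = 1/(X + X**3) (P(X) = 1/(X**3 + X) = 1/(X + X**3))
m(T, q) = 312 + T*q (m(T, q) = T*q + 312 = 312 + T*q)
21907 - m(-141, P(13)) = 21907 - (312 - 141/(13 + 13**3)) = 21907 - (312 - 141/(13 + 2197)) = 21907 - (312 - 141/2210) = 21907 - 1*689379/2210 = 21907 - 689379/2210 = 47725091/2210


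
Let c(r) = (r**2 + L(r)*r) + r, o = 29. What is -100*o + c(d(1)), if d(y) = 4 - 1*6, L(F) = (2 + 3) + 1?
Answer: -2910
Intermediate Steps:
L(F) = 6 (L(F) = 5 + 1 = 6)
d(y) = -2 (d(y) = 4 - 6 = -2)
c(r) = r**2 + 7*r (c(r) = (r**2 + 6*r) + r = r**2 + 7*r)
-100*o + c(d(1)) = -100*29 - 2*(7 - 2) = -2900 - 2*5 = -2900 - 10 = -2910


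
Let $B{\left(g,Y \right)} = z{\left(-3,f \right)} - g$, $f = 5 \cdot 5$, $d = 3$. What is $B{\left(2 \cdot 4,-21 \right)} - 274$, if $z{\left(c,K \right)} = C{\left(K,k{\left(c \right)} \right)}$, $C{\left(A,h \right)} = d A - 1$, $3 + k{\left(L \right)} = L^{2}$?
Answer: $-208$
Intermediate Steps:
$f = 25$
$k{\left(L \right)} = -3 + L^{2}$
$C{\left(A,h \right)} = -1 + 3 A$ ($C{\left(A,h \right)} = 3 A - 1 = -1 + 3 A$)
$z{\left(c,K \right)} = -1 + 3 K$
$B{\left(g,Y \right)} = 74 - g$ ($B{\left(g,Y \right)} = \left(-1 + 3 \cdot 25\right) - g = \left(-1 + 75\right) - g = 74 - g$)
$B{\left(2 \cdot 4,-21 \right)} - 274 = \left(74 - 2 \cdot 4\right) - 274 = \left(74 - 8\right) - 274 = 66 - 274 = -208$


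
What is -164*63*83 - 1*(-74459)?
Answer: -783097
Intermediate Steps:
-164*63*83 - 1*(-74459) = -10332*83 + 74459 = -857556 + 74459 = -783097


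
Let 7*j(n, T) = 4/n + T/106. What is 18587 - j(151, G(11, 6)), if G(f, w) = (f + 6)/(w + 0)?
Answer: 12495142813/672252 ≈ 18587.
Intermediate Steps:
G(f, w) = (6 + f)/w
j(n, T) = T/742 + 4/(7*n) (j(n, T) = (4/n + T/106)/7 = T/742 + 4/(7*n))
18587 - j(151, G(11, 6)) = 18587 - (424 + ((6 + 11)/6)*151)/(742*151) = 18587 - (424 + ((⅙)*17)*151)/(742*151) = 18587 - (424 + (17/6)*151)/(742*151) = 18587 - (424 + 2567/6)/(742*151) = 18587 - 5111/(742*151*6) = 18587 - 1*5111/672252 = 18587 - 5111/672252 = 12495142813/672252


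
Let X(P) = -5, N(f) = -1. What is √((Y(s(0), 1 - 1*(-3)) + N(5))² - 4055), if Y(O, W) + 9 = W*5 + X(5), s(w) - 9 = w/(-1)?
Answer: I*√4030 ≈ 63.482*I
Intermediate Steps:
s(w) = 9 - w (s(w) = 9 + w/(-1) = 9 + w*(-1) = 9 - w)
Y(O, W) = -14 + 5*W (Y(O, W) = -9 + (W*5 - 5) = -9 + (5*W - 5) = -9 + (-5 + 5*W) = -14 + 5*W)
√((Y(s(0), 1 - 1*(-3)) + N(5))² - 4055) = √(((-14 + 5*(1 - 1*(-3))) - 1)² - 4055) = √(((-14 + 5*(1 + 3)) - 1)² - 4055) = √(((-14 + 5*4) - 1)² - 4055) = √(((-14 + 20) - 1)² - 4055) = √((6 - 1)² - 4055) = √(5² - 4055) = √(25 - 4055) = √(-4030) = I*√4030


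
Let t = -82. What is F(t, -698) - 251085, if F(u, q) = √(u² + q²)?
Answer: -251085 + 2*√123482 ≈ -2.5038e+5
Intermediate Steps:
F(u, q) = √(q² + u²)
F(t, -698) - 251085 = √((-698)² + (-82)²) - 251085 = √(487204 + 6724) - 251085 = √493928 - 251085 = 2*√123482 - 251085 = -251085 + 2*√123482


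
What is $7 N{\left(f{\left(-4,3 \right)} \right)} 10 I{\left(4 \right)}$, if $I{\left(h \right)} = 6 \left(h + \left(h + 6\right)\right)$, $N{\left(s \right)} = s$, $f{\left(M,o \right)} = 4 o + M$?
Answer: $47040$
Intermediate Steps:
$f{\left(M,o \right)} = M + 4 o$
$I{\left(h \right)} = 36 + 12 h$ ($I{\left(h \right)} = 6 \left(h + \left(6 + h\right)\right) = 6 \left(6 + 2 h\right) = 36 + 12 h$)
$7 N{\left(f{\left(-4,3 \right)} \right)} 10 I{\left(4 \right)} = 7 \left(-4 + 4 \cdot 3\right) 10 \left(36 + 12 \cdot 4\right) = 7 \left(-4 + 12\right) 10 \left(36 + 48\right) = 7 \cdot 8 \cdot 10 \cdot 84 = 56 \cdot 10 \cdot 84 = 560 \cdot 84 = 47040$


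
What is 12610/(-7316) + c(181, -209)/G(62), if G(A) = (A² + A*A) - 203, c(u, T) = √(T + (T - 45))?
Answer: -6305/3658 + I*√463/7485 ≈ -1.7236 + 0.0028747*I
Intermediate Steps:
c(u, T) = √(-45 + 2*T) (c(u, T) = √(T + (-45 + T)) = √(-45 + 2*T))
G(A) = -203 + 2*A² (G(A) = (A² + A²) - 203 = 2*A² - 203 = -203 + 2*A²)
12610/(-7316) + c(181, -209)/G(62) = 12610/(-7316) + √(-45 + 2*(-209))/(-203 + 2*62²) = 12610*(-1/7316) + √(-45 - 418)/(-203 + 2*3844) = -6305/3658 + √(-463)/(-203 + 7688) = -6305/3658 + (I*√463)/7485 = -6305/3658 + (I*√463)*(1/7485) = -6305/3658 + I*√463/7485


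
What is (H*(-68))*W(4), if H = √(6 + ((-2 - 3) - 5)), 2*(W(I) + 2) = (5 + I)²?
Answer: -5236*I ≈ -5236.0*I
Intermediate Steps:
W(I) = -2 + (5 + I)²/2
H = 2*I (H = √(6 + (-5 - 5)) = √(6 - 10) = √(-4) = 2*I ≈ 2.0*I)
(H*(-68))*W(4) = ((2*I)*(-68))*(-2 + (5 + 4)²/2) = (-136*I)*(-2 + (½)*9²) = (-136*I)*(-2 + (½)*81) = (-136*I)*(-2 + 81/2) = -136*I*(77/2) = -5236*I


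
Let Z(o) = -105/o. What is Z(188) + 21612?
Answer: 4062951/188 ≈ 21611.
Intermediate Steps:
Z(188) + 21612 = -105/188 + 21612 = 4062951/188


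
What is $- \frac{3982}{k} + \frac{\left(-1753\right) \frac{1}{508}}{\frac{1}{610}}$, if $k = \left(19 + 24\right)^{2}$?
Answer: $- \frac{989607013}{469646} \approx -2107.1$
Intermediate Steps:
$k = 1849$ ($k = 43^{2} = 1849$)
$- \frac{3982}{k} + \frac{\left(-1753\right) \frac{1}{508}}{\frac{1}{610}} = - \frac{3982}{1849} + \frac{\left(-1753\right) \frac{1}{508}}{\frac{1}{610}} = \left(-3982\right) \frac{1}{1849} + \left(-1753\right) \frac{1}{508} \frac{1}{\frac{1}{610}} = - \frac{3982}{1849} - \frac{534665}{254} = - \frac{989607013}{469646}$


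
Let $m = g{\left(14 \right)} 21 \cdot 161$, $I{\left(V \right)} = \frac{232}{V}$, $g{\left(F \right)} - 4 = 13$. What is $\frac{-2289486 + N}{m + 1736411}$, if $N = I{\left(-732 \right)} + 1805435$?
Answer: $- \frac{88581391}{328281504} \approx -0.26983$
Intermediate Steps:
$g{\left(F \right)} = 17$ ($g{\left(F \right)} = 4 + 13 = 17$)
$m = 57477$ ($m = 17 \cdot 21 \cdot 161 = 357 \cdot 161 = 57477$)
$N = \frac{330394547}{183}$ ($N = \frac{232}{-732} + 1805435 = 232 \left(- \frac{1}{732}\right) + 1805435 = - \frac{58}{183} + 1805435 = \frac{330394547}{183} \approx 1.8054 \cdot 10^{6}$)
$\frac{-2289486 + N}{m + 1736411} = \frac{-2289486 + \frac{330394547}{183}}{57477 + 1736411} = - \frac{88581391}{183 \cdot 1793888} = \left(- \frac{88581391}{183}\right) \frac{1}{1793888} = - \frac{88581391}{328281504}$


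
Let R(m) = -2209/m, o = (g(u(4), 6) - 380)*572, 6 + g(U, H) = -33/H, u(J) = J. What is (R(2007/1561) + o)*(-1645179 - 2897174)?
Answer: 9225087419465/9 ≈ 1.0250e+12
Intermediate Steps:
g(U, H) = -6 - 33/H
o = -223938 (o = ((-6 - 33/6) - 380)*572 = ((-6 - 33*⅙) - 380)*572 = ((-6 - 11/2) - 380)*572 = (-23/2 - 380)*572 = -783/2*572 = -223938)
(R(2007/1561) + o)*(-1645179 - 2897174) = (-2209/(2007/1561) - 223938)*(-1645179 - 2897174) = (-2209/(2007*(1/1561)) - 223938)*(-4542353) = (-2209/9/7 - 223938)*(-4542353) = (-2209*7/9 - 223938)*(-4542353) = (-15463/9 - 223938)*(-4542353) = -2030905/9*(-4542353) = 9225087419465/9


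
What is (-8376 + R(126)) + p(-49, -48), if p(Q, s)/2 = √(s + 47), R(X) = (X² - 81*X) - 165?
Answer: -2871 + 2*I ≈ -2871.0 + 2.0*I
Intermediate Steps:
R(X) = -165 + X² - 81*X
p(Q, s) = 2*√(47 + s) (p(Q, s) = 2*√(s + 47) = 2*√(47 + s))
(-8376 + R(126)) + p(-49, -48) = (-8376 + (-165 + 126² - 81*126)) + 2*√(47 - 48) = (-8376 + (-165 + 15876 - 10206)) + 2*√(-1) = (-8376 + 5505) + 2*I = -2871 + 2*I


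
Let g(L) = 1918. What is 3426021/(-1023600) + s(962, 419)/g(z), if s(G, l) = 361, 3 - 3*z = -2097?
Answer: -1033598113/327210800 ≈ -3.1588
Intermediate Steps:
z = 700 (z = 1 - ⅓*(-2097) = 1 + 699 = 700)
3426021/(-1023600) + s(962, 419)/g(z) = 3426021/(-1023600) + 361/1918 = 3426021*(-1/1023600) + 361*(1/1918) = -1142007/341200 + 361/1918 = -1033598113/327210800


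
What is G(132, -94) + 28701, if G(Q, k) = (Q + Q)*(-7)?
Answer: 26853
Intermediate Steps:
G(Q, k) = -14*Q (G(Q, k) = (2*Q)*(-7) = -14*Q)
G(132, -94) + 28701 = -14*132 + 28701 = -1848 + 28701 = 26853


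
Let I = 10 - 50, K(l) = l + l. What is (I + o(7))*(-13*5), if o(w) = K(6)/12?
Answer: 2535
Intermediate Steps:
K(l) = 2*l
I = -40
o(w) = 1 (o(w) = (2*6)/12 = 12*(1/12) = 1)
(I + o(7))*(-13*5) = (-40 + 1)*(-13*5) = -39*(-65) = 2535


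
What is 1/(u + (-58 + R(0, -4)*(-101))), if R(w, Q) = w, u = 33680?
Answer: 1/33622 ≈ 2.9742e-5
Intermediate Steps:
1/(u + (-58 + R(0, -4)*(-101))) = 1/(33680 + (-58 + 0*(-101))) = 1/(33680 + (-58 + 0)) = 1/(33680 - 58) = 1/33622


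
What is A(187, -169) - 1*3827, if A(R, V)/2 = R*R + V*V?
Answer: 123233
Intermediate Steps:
A(R, V) = 2*R² + 2*V² (A(R, V) = 2*(R*R + V*V) = 2*(R² + V²) = 2*R² + 2*V²)
A(187, -169) - 1*3827 = (2*187² + 2*(-169)²) - 1*3827 = (2*34969 + 2*28561) - 3827 = (69938 + 57122) - 3827 = 127060 - 3827 = 123233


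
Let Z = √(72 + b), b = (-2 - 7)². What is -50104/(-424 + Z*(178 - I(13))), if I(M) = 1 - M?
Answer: -5311024/1335881 - 7139820*√17/1335881 ≈ -26.012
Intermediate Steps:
b = 81 (b = (-9)² = 81)
Z = 3*√17 (Z = √(72 + 81) = √153 = 3*√17 ≈ 12.369)
-50104/(-424 + Z*(178 - I(13))) = -50104/(-424 + (3*√17)*(178 - (1 - 1*13))) = -50104/(-424 + (3*√17)*(178 - (1 - 13))) = -50104/(-424 + (3*√17)*(178 - 1*(-12))) = -50104/(-424 + (3*√17)*(178 + 12)) = -50104/(-424 + (3*√17)*190) = -50104/(-424 + 570*√17)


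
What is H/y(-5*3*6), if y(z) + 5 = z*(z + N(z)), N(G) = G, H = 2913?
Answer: 2913/16195 ≈ 0.17987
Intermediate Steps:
y(z) = -5 + 2*z² (y(z) = -5 + z*(z + z) = -5 + z*(2*z) = -5 + 2*z²)
H/y(-5*3*6) = 2913/(-5 + 2*(-5*3*6)²) = 2913/(-5 + 2*(-15*6)²) = 2913/(-5 + 2*(-90)²) = 2913/(-5 + 2*8100) = 2913/(-5 + 16200) = 2913/16195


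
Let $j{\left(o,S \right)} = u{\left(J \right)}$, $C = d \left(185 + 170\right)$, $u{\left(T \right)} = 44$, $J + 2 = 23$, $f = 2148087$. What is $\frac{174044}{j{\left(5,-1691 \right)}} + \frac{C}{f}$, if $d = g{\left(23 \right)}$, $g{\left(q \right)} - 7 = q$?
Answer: $\frac{31155176869}{7876319} \approx 3955.6$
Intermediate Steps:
$g{\left(q \right)} = 7 + q$
$d = 30$ ($d = 7 + 23 = 30$)
$J = 21$ ($J = -2 + 23 = 21$)
$C = 10650$ ($C = 30 \left(185 + 170\right) = 30 \cdot 355 = 10650$)
$j{\left(o,S \right)} = 44$
$\frac{174044}{j{\left(5,-1691 \right)}} + \frac{C}{f} = \frac{174044}{44} + \frac{10650}{2148087} = 174044 \cdot \frac{1}{44} + 10650 \cdot \frac{1}{2148087} = \frac{43511}{11} + \frac{3550}{716029} = \frac{31155176869}{7876319}$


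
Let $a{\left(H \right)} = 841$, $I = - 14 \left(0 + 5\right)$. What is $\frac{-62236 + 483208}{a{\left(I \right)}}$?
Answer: $\frac{420972}{841} \approx 500.56$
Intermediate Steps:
$I = -70$ ($I = \left(-14\right) 5 = -70$)
$\frac{-62236 + 483208}{a{\left(I \right)}} = \frac{-62236 + 483208}{841} = 420972 \cdot \frac{1}{841} = \frac{420972}{841}$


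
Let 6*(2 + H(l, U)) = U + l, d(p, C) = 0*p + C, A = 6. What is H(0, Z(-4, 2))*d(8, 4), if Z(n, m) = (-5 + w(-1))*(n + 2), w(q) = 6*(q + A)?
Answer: -124/3 ≈ -41.333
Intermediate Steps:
w(q) = 36 + 6*q (w(q) = 6*(q + 6) = 6*(6 + q) = 36 + 6*q)
d(p, C) = C (d(p, C) = 0 + C = C)
Z(n, m) = 50 + 25*n (Z(n, m) = (-5 + (36 + 6*(-1)))*(n + 2) = (-5 + (36 - 6))*(2 + n) = (-5 + 30)*(2 + n) = 25*(2 + n) = 50 + 25*n)
H(l, U) = -2 + U/6 + l/6 (H(l, U) = -2 + (U + l)/6 = -2 + (U/6 + l/6) = -2 + U/6 + l/6)
H(0, Z(-4, 2))*d(8, 4) = (-2 + (50 + 25*(-4))/6 + (⅙)*0)*4 = (-2 + (50 - 100)/6 + 0)*4 = (-2 + (⅙)*(-50) + 0)*4 = (-2 - 25/3 + 0)*4 = -31/3*4 = -124/3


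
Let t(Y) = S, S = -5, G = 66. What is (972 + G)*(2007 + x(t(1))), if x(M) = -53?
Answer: 2028252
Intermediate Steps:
t(Y) = -5
(972 + G)*(2007 + x(t(1))) = (972 + 66)*(2007 - 53) = 1038*1954 = 2028252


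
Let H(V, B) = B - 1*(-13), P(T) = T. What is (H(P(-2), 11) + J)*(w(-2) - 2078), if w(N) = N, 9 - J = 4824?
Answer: 9965280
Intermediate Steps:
J = -4815 (J = 9 - 1*4824 = 9 - 4824 = -4815)
H(V, B) = 13 + B (H(V, B) = B + 13 = 13 + B)
(H(P(-2), 11) + J)*(w(-2) - 2078) = ((13 + 11) - 4815)*(-2 - 2078) = (24 - 4815)*(-2080) = -4791*(-2080) = 9965280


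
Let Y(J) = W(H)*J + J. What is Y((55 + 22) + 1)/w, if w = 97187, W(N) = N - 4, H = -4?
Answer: -546/97187 ≈ -0.0056180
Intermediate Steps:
W(N) = -4 + N
Y(J) = -7*J (Y(J) = (-4 - 4)*J + J = -8*J + J = -7*J)
Y((55 + 22) + 1)/w = -7*((55 + 22) + 1)/97187 = -7*(77 + 1)*(1/97187) = -7*78*(1/97187) = -546*1/97187 = -546/97187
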